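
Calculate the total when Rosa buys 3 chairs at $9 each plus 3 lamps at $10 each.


Cost of chairs:
3 x $9 = $27
Cost of lamps:
3 x $10 = $30
Add both:
$27 + $30 = $57

$57


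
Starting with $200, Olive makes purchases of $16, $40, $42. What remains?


Add up expenses:
$16 + $40 + $42 = $98
Subtract from budget:
$200 - $98 = $102

$102


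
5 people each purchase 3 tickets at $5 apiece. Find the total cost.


Cost per person:
3 x $5 = $15
Group total:
5 x $15 = $75

$75


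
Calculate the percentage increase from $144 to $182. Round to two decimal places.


Find the absolute change:
|182 - 144| = 38
Divide by original and multiply by 100:
38 / 144 x 100 = 26.3888...% ≈ 26.39%

26.39%


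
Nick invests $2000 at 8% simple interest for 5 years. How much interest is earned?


Use the formula I = P x R x T / 100
P x R x T = 2000 x 8 x 5 = 80000
I = 80000 / 100 = $800

$800


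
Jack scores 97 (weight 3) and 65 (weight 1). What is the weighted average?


Weighted sum:
3 x 97 + 1 x 65 = 356
Total weight:
3 + 1 = 4
Weighted average:
356 / 4 = 89

89


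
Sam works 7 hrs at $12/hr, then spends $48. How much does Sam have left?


Calculate earnings:
7 x $12 = $84
Subtract spending:
$84 - $48 = $36

$36


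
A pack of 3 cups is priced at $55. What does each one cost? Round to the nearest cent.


Total cost: $55
Number of items: 3
Unit price: $55 / 3 = $18.3333... ≈ $18.33

$18.33


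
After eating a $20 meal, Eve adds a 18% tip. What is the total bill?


Calculate the tip:
18% of $20 = $3.60
Add tip to meal cost:
$20 + $3.60 = $23.60

$23.60


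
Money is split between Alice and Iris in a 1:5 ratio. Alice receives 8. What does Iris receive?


Find the multiplier:
8 / 1 = 8
Apply to Iris's share:
5 x 8 = 40

40


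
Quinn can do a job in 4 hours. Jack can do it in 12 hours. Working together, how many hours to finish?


Quinn's rate: 1/4 of the job per hour
Jack's rate: 1/12 of the job per hour
Combined rate: 1/4 + 1/12 = 1/3 per hour
Time = 1 / (1/3) = 3 hours

3 hours


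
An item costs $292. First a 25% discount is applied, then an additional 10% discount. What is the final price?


First discount:
25% of $292 = $73
Price after first discount:
$292 - $73 = $219
Second discount:
10% of $219 = $21.90
Final price:
$219 - $21.90 = $197.10

$197.10


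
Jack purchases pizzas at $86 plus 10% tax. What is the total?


Calculate the tax:
10% of $86 = $8.60
Add tax to price:
$86 + $8.60 = $94.60

$94.60


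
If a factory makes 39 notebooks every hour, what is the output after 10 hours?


Production rate: 39 notebooks per hour
Time: 10 hours
Total: 39 x 10 = 390 notebooks

390 notebooks


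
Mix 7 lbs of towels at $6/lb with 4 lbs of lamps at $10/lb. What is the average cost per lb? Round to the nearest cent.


Cost of towels:
7 x $6 = $42
Cost of lamps:
4 x $10 = $40
Total cost: $42 + $40 = $82
Total weight: 11 lbs
Average: $82 / 11 = $7.4545... ≈ $7.45/lb

$7.45/lb


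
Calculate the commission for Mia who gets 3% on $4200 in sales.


Convert rate to decimal:
3% = 0.03
Multiply by sales:
$4200 x 0.03 = $126

$126


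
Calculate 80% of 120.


Convert percentage to decimal:
80% = 0.8
Multiply:
120 x 0.8 = 96

96


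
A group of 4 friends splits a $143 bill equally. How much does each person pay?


Total bill: $143
Number of people: 4
Each pays: $143 / 4 = $35.75

$35.75


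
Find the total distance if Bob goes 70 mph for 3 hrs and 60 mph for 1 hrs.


Leg 1 distance:
70 x 3 = 210 miles
Leg 2 distance:
60 x 1 = 60 miles
Total distance:
210 + 60 = 270 miles

270 miles


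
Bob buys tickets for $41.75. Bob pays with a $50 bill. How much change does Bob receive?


Start with the amount paid:
$50
Subtract the price:
$50 - $41.75 = $8.25

$8.25


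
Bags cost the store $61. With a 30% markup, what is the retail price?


Calculate the markup amount:
30% of $61 = $18.30
Add to cost:
$61 + $18.30 = $79.30

$79.30


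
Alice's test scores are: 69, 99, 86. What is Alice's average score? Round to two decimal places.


Add the scores:
69 + 99 + 86 = 254
Divide by the number of tests:
254 / 3 = 84.6666... ≈ 84.67

84.67


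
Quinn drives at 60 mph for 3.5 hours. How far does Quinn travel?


Use the formula: distance = speed x time
Speed = 60 mph, Time = 3.5 hours
60 x 3.5 = 210 miles

210 miles


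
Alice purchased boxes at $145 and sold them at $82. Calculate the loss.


Selling price = $82
Cost price = $145
Loss = cost price - selling price:
Loss = $145 - $82 = $63

$63


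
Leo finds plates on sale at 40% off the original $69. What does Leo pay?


Calculate the discount amount:
40% of $69 = $27.60
Subtract from original:
$69 - $27.60 = $41.40

$41.40


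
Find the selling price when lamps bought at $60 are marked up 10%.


Calculate the markup amount:
10% of $60 = $6
Add to cost:
$60 + $6 = $66

$66


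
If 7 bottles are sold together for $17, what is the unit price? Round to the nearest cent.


Total cost: $17
Number of items: 7
Unit price: $17 / 7 = $2.4285... ≈ $2.43

$2.43


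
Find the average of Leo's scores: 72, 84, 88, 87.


Add the scores:
72 + 84 + 88 + 87 = 331
Divide by the number of tests:
331 / 4 = 82.75

82.75


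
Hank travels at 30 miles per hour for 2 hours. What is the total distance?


Use the formula: distance = speed x time
Speed = 30 mph, Time = 2 hours
30 x 2 = 60 miles

60 miles


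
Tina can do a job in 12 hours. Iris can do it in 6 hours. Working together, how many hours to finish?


Tina's rate: 1/12 of the job per hour
Iris's rate: 1/6 of the job per hour
Combined rate: 1/12 + 1/6 = 1/4 per hour
Time = 1 / (1/4) = 4 hours

4 hours


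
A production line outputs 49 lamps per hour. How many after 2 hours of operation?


Production rate: 49 lamps per hour
Time: 2 hours
Total: 49 x 2 = 98 lamps

98 lamps


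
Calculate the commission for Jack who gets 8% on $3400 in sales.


Convert rate to decimal:
8% = 0.08
Multiply by sales:
$3400 x 0.08 = $272

$272


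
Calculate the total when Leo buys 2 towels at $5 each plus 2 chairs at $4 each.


Cost of towels:
2 x $5 = $10
Cost of chairs:
2 x $4 = $8
Add both:
$10 + $8 = $18

$18


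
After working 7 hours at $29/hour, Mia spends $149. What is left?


Calculate earnings:
7 x $29 = $203
Subtract spending:
$203 - $149 = $54

$54


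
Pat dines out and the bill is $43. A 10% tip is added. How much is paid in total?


Calculate the tip:
10% of $43 = $4.30
Add tip to meal cost:
$43 + $4.30 = $47.30

$47.30


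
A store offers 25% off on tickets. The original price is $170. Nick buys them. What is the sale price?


Calculate the discount amount:
25% of $170 = $42.50
Subtract from original:
$170 - $42.50 = $127.50

$127.50


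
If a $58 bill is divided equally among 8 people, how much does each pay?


Total bill: $58
Number of people: 8
Each pays: $58 / 8 = $7.25

$7.25


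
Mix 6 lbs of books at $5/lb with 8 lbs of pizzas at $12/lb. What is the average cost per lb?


Cost of books:
6 x $5 = $30
Cost of pizzas:
8 x $12 = $96
Total cost: $30 + $96 = $126
Total weight: 14 lbs
Average: $126 / 14 = $9/lb

$9/lb


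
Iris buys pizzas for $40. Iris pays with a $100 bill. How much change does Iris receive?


Start with the amount paid:
$100
Subtract the price:
$100 - $40 = $60

$60


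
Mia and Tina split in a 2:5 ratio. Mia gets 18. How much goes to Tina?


Find the multiplier:
18 / 2 = 9
Apply to Tina's share:
5 x 9 = 45

45


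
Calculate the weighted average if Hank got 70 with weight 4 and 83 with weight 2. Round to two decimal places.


Weighted sum:
4 x 70 + 2 x 83 = 446
Total weight:
4 + 2 = 6
Weighted average:
446 / 6 = 74.3333... ≈ 74.33

74.33


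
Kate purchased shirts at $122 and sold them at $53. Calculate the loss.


Selling price = $53
Cost price = $122
Loss = cost price - selling price:
Loss = $122 - $53 = $69

$69


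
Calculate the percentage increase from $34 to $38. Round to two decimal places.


Find the absolute change:
|38 - 34| = 4
Divide by original and multiply by 100:
4 / 34 x 100 = 11.7647...% ≈ 11.76%

11.76%


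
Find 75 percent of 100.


Convert percentage to decimal:
75% = 0.75
Multiply:
100 x 0.75 = 75

75


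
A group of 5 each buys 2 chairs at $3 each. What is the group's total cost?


Cost per person:
2 x $3 = $6
Group total:
5 x $6 = $30

$30


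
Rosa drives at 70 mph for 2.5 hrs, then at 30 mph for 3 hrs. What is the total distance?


Leg 1 distance:
70 x 2.5 = 175 miles
Leg 2 distance:
30 x 3 = 90 miles
Total distance:
175 + 90 = 265 miles

265 miles


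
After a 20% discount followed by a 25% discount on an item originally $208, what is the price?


First discount:
20% of $208 = $41.60
Price after first discount:
$208 - $41.60 = $166.40
Second discount:
25% of $166.40 = $41.60
Final price:
$166.40 - $41.60 = $124.80

$124.80


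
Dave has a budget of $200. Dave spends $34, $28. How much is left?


Add up expenses:
$34 + $28 = $62
Subtract from budget:
$200 - $62 = $138

$138


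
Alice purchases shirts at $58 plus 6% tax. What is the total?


Calculate the tax:
6% of $58 = $3.48
Add tax to price:
$58 + $3.48 = $61.48

$61.48


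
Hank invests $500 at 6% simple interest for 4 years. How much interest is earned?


Use the formula I = P x R x T / 100
P x R x T = 500 x 6 x 4 = 12000
I = 12000 / 100 = $120

$120


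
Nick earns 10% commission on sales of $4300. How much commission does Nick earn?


Convert rate to decimal:
10% = 0.1
Multiply by sales:
$4300 x 0.1 = $430

$430


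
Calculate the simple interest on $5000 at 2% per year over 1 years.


Use the formula I = P x R x T / 100
P x R x T = 5000 x 2 x 1 = 10000
I = 10000 / 100 = $100

$100


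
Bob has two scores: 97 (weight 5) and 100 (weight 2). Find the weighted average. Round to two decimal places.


Weighted sum:
5 x 97 + 2 x 100 = 685
Total weight:
5 + 2 = 7
Weighted average:
685 / 7 = 97.8571... ≈ 97.86

97.86


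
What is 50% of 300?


Convert percentage to decimal:
50% = 0.5
Multiply:
300 x 0.5 = 150

150


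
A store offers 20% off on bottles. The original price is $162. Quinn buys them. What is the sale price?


Calculate the discount amount:
20% of $162 = $32.40
Subtract from original:
$162 - $32.40 = $129.60

$129.60


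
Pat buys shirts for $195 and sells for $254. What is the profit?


Selling price = $254
Cost price = $195
Profit = selling price - cost price:
Profit = $254 - $195 = $59

$59


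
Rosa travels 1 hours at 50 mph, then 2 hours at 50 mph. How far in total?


Leg 1 distance:
50 x 1 = 50 miles
Leg 2 distance:
50 x 2 = 100 miles
Total distance:
50 + 100 = 150 miles

150 miles


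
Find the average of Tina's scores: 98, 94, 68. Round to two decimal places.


Add the scores:
98 + 94 + 68 = 260
Divide by the number of tests:
260 / 3 = 86.6666... ≈ 86.67

86.67


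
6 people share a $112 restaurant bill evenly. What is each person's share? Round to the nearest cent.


Total bill: $112
Number of people: 6
Each pays: $112 / 6 = $18.6666... ≈ $18.67

$18.67


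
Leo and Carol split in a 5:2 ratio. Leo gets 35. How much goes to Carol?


Find the multiplier:
35 / 5 = 7
Apply to Carol's share:
2 x 7 = 14

14


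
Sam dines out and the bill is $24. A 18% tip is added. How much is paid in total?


Calculate the tip:
18% of $24 = $4.32
Add tip to meal cost:
$24 + $4.32 = $28.32

$28.32


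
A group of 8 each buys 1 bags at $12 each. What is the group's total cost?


Cost per person:
1 x $12 = $12
Group total:
8 x $12 = $96

$96


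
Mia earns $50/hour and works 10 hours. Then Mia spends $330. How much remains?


Calculate earnings:
10 x $50 = $500
Subtract spending:
$500 - $330 = $170

$170


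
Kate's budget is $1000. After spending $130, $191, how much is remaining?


Add up expenses:
$130 + $191 = $321
Subtract from budget:
$1000 - $321 = $679

$679


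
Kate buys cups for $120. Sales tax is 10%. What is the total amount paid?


Calculate the tax:
10% of $120 = $12
Add tax to price:
$120 + $12 = $132

$132


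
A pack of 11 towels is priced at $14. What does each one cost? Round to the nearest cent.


Total cost: $14
Number of items: 11
Unit price: $14 / 11 = $1.2727... ≈ $1.27

$1.27


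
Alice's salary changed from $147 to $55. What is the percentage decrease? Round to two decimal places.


Find the absolute change:
|55 - 147| = 92
Divide by original and multiply by 100:
92 / 147 x 100 = 62.5850...% ≈ 62.59%

62.59%


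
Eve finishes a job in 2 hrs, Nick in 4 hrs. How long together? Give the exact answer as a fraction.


Eve's rate: 1/2 of the job per hour
Nick's rate: 1/4 of the job per hour
Combined rate: 1/2 + 1/4 = 3/4 per hour
Time = 1 / (3/4) = 4/3 hours (≈ 1.33 hours)

4/3 hours


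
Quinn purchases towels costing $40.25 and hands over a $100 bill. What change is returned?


Start with the amount paid:
$100
Subtract the price:
$100 - $40.25 = $59.75

$59.75


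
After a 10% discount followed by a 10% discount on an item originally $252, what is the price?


First discount:
10% of $252 = $25.20
Price after first discount:
$252 - $25.20 = $226.80
Second discount:
10% of $226.80 = $22.68
Final price:
$226.80 - $22.68 = $204.12

$204.12


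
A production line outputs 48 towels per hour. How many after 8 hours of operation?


Production rate: 48 towels per hour
Time: 8 hours
Total: 48 x 8 = 384 towels

384 towels


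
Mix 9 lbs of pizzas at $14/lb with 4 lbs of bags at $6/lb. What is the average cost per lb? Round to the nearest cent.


Cost of pizzas:
9 x $14 = $126
Cost of bags:
4 x $6 = $24
Total cost: $126 + $24 = $150
Total weight: 13 lbs
Average: $150 / 13 = $11.5384... ≈ $11.54/lb

$11.54/lb


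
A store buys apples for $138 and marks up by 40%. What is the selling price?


Calculate the markup amount:
40% of $138 = $55.20
Add to cost:
$138 + $55.20 = $193.20

$193.20


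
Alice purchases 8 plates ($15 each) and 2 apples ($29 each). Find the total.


Cost of plates:
8 x $15 = $120
Cost of apples:
2 x $29 = $58
Add both:
$120 + $58 = $178

$178


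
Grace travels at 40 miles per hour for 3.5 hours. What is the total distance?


Use the formula: distance = speed x time
Speed = 40 mph, Time = 3.5 hours
40 x 3.5 = 140 miles

140 miles


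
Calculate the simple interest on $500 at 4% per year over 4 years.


Use the formula I = P x R x T / 100
P x R x T = 500 x 4 x 4 = 8000
I = 8000 / 100 = $80

$80


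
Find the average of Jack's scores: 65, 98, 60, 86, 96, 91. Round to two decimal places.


Add the scores:
65 + 98 + 60 + 86 + 96 + 91 = 496
Divide by the number of tests:
496 / 6 = 82.6666... ≈ 82.67

82.67


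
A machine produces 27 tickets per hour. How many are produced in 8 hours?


Production rate: 27 tickets per hour
Time: 8 hours
Total: 27 x 8 = 216 tickets

216 tickets


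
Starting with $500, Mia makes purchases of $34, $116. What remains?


Add up expenses:
$34 + $116 = $150
Subtract from budget:
$500 - $150 = $350

$350


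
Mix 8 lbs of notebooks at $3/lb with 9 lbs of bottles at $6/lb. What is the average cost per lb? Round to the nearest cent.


Cost of notebooks:
8 x $3 = $24
Cost of bottles:
9 x $6 = $54
Total cost: $24 + $54 = $78
Total weight: 17 lbs
Average: $78 / 17 = $4.5882... ≈ $4.59/lb

$4.59/lb


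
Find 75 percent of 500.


Convert percentage to decimal:
75% = 0.75
Multiply:
500 x 0.75 = 375

375


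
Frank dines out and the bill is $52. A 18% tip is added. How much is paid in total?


Calculate the tip:
18% of $52 = $9.36
Add tip to meal cost:
$52 + $9.36 = $61.36

$61.36


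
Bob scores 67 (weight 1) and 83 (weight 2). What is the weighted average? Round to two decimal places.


Weighted sum:
1 x 67 + 2 x 83 = 233
Total weight:
1 + 2 = 3
Weighted average:
233 / 3 = 77.6666... ≈ 77.67

77.67


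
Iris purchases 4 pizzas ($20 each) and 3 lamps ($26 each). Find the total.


Cost of pizzas:
4 x $20 = $80
Cost of lamps:
3 x $26 = $78
Add both:
$80 + $78 = $158

$158


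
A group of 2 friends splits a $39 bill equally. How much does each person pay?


Total bill: $39
Number of people: 2
Each pays: $39 / 2 = $19.50

$19.50


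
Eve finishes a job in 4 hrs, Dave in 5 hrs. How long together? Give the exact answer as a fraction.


Eve's rate: 1/4 of the job per hour
Dave's rate: 1/5 of the job per hour
Combined rate: 1/4 + 1/5 = 9/20 per hour
Time = 1 / (9/20) = 20/9 hours (≈ 2.22 hours)

20/9 hours


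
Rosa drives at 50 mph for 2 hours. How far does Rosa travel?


Use the formula: distance = speed x time
Speed = 50 mph, Time = 2 hours
50 x 2 = 100 miles

100 miles


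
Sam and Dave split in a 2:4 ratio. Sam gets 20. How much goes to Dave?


Find the multiplier:
20 / 2 = 10
Apply to Dave's share:
4 x 10 = 40

40


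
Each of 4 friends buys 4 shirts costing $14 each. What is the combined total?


Cost per person:
4 x $14 = $56
Group total:
4 x $56 = $224

$224


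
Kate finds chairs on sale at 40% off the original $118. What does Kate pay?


Calculate the discount amount:
40% of $118 = $47.20
Subtract from original:
$118 - $47.20 = $70.80

$70.80


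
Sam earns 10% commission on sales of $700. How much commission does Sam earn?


Convert rate to decimal:
10% = 0.1
Multiply by sales:
$700 x 0.1 = $70

$70


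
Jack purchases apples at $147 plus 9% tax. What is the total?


Calculate the tax:
9% of $147 = $13.23
Add tax to price:
$147 + $13.23 = $160.23

$160.23


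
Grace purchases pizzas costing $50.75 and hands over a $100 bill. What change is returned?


Start with the amount paid:
$100
Subtract the price:
$100 - $50.75 = $49.25

$49.25


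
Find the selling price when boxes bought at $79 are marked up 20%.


Calculate the markup amount:
20% of $79 = $15.80
Add to cost:
$79 + $15.80 = $94.80

$94.80


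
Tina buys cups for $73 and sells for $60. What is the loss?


Selling price = $60
Cost price = $73
Loss = cost price - selling price:
Loss = $73 - $60 = $13

$13


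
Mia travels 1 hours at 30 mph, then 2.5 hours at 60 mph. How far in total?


Leg 1 distance:
30 x 1 = 30 miles
Leg 2 distance:
60 x 2.5 = 150 miles
Total distance:
30 + 150 = 180 miles

180 miles


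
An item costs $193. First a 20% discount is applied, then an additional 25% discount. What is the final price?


First discount:
20% of $193 = $38.60
Price after first discount:
$193 - $38.60 = $154.40
Second discount:
25% of $154.40 = $38.60
Final price:
$154.40 - $38.60 = $115.80

$115.80


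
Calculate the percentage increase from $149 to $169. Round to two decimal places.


Find the absolute change:
|169 - 149| = 20
Divide by original and multiply by 100:
20 / 149 x 100 = 13.4228...% ≈ 13.42%

13.42%


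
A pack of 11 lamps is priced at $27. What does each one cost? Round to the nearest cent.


Total cost: $27
Number of items: 11
Unit price: $27 / 11 = $2.4545... ≈ $2.45

$2.45


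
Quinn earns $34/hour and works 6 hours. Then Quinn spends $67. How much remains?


Calculate earnings:
6 x $34 = $204
Subtract spending:
$204 - $67 = $137

$137


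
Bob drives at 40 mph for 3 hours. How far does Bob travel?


Use the formula: distance = speed x time
Speed = 40 mph, Time = 3 hours
40 x 3 = 120 miles

120 miles


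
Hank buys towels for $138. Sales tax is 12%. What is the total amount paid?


Calculate the tax:
12% of $138 = $16.56
Add tax to price:
$138 + $16.56 = $154.56

$154.56


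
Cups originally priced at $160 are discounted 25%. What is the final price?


Calculate the discount amount:
25% of $160 = $40
Subtract from original:
$160 - $40 = $120

$120


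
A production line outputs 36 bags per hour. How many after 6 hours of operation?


Production rate: 36 bags per hour
Time: 6 hours
Total: 36 x 6 = 216 bags

216 bags


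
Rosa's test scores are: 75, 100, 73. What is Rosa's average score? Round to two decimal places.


Add the scores:
75 + 100 + 73 = 248
Divide by the number of tests:
248 / 3 = 82.6666... ≈ 82.67

82.67


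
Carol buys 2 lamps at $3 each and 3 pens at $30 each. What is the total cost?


Cost of lamps:
2 x $3 = $6
Cost of pens:
3 x $30 = $90
Add both:
$6 + $90 = $96

$96


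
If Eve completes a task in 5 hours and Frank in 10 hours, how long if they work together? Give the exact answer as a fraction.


Eve's rate: 1/5 of the job per hour
Frank's rate: 1/10 of the job per hour
Combined rate: 1/5 + 1/10 = 3/10 per hour
Time = 1 / (3/10) = 10/3 hours (≈ 3.33 hours)

10/3 hours


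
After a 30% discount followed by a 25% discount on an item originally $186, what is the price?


First discount:
30% of $186 = $55.80
Price after first discount:
$186 - $55.80 = $130.20
Second discount:
25% of $130.20 = $32.55
Final price:
$130.20 - $32.55 = $97.65

$97.65


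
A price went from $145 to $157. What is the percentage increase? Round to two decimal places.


Find the absolute change:
|157 - 145| = 12
Divide by original and multiply by 100:
12 / 145 x 100 = 8.2758...% ≈ 8.28%

8.28%


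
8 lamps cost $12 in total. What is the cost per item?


Total cost: $12
Number of items: 8
Unit price: $12 / 8 = $1.50

$1.50


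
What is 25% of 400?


Convert percentage to decimal:
25% = 0.25
Multiply:
400 x 0.25 = 100

100


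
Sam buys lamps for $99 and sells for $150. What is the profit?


Selling price = $150
Cost price = $99
Profit = selling price - cost price:
Profit = $150 - $99 = $51

$51


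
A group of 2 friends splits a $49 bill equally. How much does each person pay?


Total bill: $49
Number of people: 2
Each pays: $49 / 2 = $24.50

$24.50


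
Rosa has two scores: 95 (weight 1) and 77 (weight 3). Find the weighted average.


Weighted sum:
1 x 95 + 3 x 77 = 326
Total weight:
1 + 3 = 4
Weighted average:
326 / 4 = 81.5

81.5


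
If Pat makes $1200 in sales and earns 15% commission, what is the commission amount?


Convert rate to decimal:
15% = 0.15
Multiply by sales:
$1200 x 0.15 = $180

$180


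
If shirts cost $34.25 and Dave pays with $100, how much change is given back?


Start with the amount paid:
$100
Subtract the price:
$100 - $34.25 = $65.75

$65.75


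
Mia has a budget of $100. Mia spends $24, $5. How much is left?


Add up expenses:
$24 + $5 = $29
Subtract from budget:
$100 - $29 = $71

$71


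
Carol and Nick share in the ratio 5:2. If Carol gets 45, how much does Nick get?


Find the multiplier:
45 / 5 = 9
Apply to Nick's share:
2 x 9 = 18

18


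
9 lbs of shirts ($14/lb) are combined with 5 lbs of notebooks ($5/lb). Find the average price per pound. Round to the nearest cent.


Cost of shirts:
9 x $14 = $126
Cost of notebooks:
5 x $5 = $25
Total cost: $126 + $25 = $151
Total weight: 14 lbs
Average: $151 / 14 = $10.7857... ≈ $10.79/lb

$10.79/lb


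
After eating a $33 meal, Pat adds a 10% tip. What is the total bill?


Calculate the tip:
10% of $33 = $3.30
Add tip to meal cost:
$33 + $3.30 = $36.30

$36.30


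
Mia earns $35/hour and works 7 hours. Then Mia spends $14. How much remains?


Calculate earnings:
7 x $35 = $245
Subtract spending:
$245 - $14 = $231

$231


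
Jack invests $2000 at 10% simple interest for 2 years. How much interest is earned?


Use the formula I = P x R x T / 100
P x R x T = 2000 x 10 x 2 = 40000
I = 40000 / 100 = $400

$400


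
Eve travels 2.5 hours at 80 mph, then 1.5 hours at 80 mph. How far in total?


Leg 1 distance:
80 x 2.5 = 200 miles
Leg 2 distance:
80 x 1.5 = 120 miles
Total distance:
200 + 120 = 320 miles

320 miles


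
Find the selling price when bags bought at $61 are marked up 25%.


Calculate the markup amount:
25% of $61 = $15.25
Add to cost:
$61 + $15.25 = $76.25

$76.25


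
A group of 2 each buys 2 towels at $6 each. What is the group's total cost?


Cost per person:
2 x $6 = $12
Group total:
2 x $12 = $24

$24


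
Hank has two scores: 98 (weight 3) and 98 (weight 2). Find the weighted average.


Weighted sum:
3 x 98 + 2 x 98 = 490
Total weight:
3 + 2 = 5
Weighted average:
490 / 5 = 98

98


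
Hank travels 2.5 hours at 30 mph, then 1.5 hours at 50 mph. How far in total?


Leg 1 distance:
30 x 2.5 = 75 miles
Leg 2 distance:
50 x 1.5 = 75 miles
Total distance:
75 + 75 = 150 miles

150 miles


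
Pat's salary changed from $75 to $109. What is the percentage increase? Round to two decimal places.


Find the absolute change:
|109 - 75| = 34
Divide by original and multiply by 100:
34 / 75 x 100 = 45.3333...% ≈ 45.33%

45.33%


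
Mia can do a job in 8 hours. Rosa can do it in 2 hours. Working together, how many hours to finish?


Mia's rate: 1/8 of the job per hour
Rosa's rate: 1/2 of the job per hour
Combined rate: 1/8 + 1/2 = 5/8 per hour
Time = 1 / (5/8) = 8/5 = 1.6 hours

1.6 hours


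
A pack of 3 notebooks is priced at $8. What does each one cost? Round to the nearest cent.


Total cost: $8
Number of items: 3
Unit price: $8 / 3 = $2.6666... ≈ $2.67

$2.67


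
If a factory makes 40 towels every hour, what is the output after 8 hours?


Production rate: 40 towels per hour
Time: 8 hours
Total: 40 x 8 = 320 towels

320 towels


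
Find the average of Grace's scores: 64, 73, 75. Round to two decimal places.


Add the scores:
64 + 73 + 75 = 212
Divide by the number of tests:
212 / 3 = 70.6666... ≈ 70.67

70.67


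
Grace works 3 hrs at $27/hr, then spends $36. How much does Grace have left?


Calculate earnings:
3 x $27 = $81
Subtract spending:
$81 - $36 = $45

$45


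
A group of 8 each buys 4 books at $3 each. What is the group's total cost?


Cost per person:
4 x $3 = $12
Group total:
8 x $12 = $96

$96


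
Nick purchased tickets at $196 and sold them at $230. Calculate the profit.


Selling price = $230
Cost price = $196
Profit = selling price - cost price:
Profit = $230 - $196 = $34

$34


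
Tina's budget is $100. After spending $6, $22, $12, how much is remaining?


Add up expenses:
$6 + $22 + $12 = $40
Subtract from budget:
$100 - $40 = $60

$60


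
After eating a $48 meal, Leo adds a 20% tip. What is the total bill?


Calculate the tip:
20% of $48 = $9.60
Add tip to meal cost:
$48 + $9.60 = $57.60

$57.60


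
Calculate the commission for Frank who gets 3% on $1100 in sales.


Convert rate to decimal:
3% = 0.03
Multiply by sales:
$1100 x 0.03 = $33

$33


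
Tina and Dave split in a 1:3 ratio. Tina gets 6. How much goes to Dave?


Find the multiplier:
6 / 1 = 6
Apply to Dave's share:
3 x 6 = 18

18


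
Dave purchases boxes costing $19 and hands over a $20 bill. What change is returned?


Start with the amount paid:
$20
Subtract the price:
$20 - $19 = $1

$1


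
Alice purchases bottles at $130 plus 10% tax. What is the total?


Calculate the tax:
10% of $130 = $13
Add tax to price:
$130 + $13 = $143

$143


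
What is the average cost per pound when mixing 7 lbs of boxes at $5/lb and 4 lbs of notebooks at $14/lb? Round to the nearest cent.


Cost of boxes:
7 x $5 = $35
Cost of notebooks:
4 x $14 = $56
Total cost: $35 + $56 = $91
Total weight: 11 lbs
Average: $91 / 11 = $8.2727... ≈ $8.27/lb

$8.27/lb


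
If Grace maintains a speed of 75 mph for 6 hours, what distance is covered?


Use the formula: distance = speed x time
Speed = 75 mph, Time = 6 hours
75 x 6 = 450 miles

450 miles


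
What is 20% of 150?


Convert percentage to decimal:
20% = 0.2
Multiply:
150 x 0.2 = 30

30


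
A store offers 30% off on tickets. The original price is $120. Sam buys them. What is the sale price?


Calculate the discount amount:
30% of $120 = $36
Subtract from original:
$120 - $36 = $84

$84


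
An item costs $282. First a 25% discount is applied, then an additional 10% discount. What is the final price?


First discount:
25% of $282 = $70.50
Price after first discount:
$282 - $70.50 = $211.50
Second discount:
10% of $211.50 = $21.15
Final price:
$211.50 - $21.15 = $190.35

$190.35


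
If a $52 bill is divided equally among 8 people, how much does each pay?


Total bill: $52
Number of people: 8
Each pays: $52 / 8 = $6.50

$6.50


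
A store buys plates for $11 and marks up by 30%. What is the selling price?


Calculate the markup amount:
30% of $11 = $3.30
Add to cost:
$11 + $3.30 = $14.30

$14.30


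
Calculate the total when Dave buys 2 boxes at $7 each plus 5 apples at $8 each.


Cost of boxes:
2 x $7 = $14
Cost of apples:
5 x $8 = $40
Add both:
$14 + $40 = $54

$54


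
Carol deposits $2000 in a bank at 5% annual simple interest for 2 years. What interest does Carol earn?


Use the formula I = P x R x T / 100
P x R x T = 2000 x 5 x 2 = 20000
I = 20000 / 100 = $200

$200


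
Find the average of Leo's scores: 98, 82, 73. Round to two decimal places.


Add the scores:
98 + 82 + 73 = 253
Divide by the number of tests:
253 / 3 = 84.3333... ≈ 84.33

84.33


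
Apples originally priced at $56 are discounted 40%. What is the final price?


Calculate the discount amount:
40% of $56 = $22.40
Subtract from original:
$56 - $22.40 = $33.60

$33.60


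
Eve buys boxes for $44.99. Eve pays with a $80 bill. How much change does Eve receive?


Start with the amount paid:
$80
Subtract the price:
$80 - $44.99 = $35.01

$35.01


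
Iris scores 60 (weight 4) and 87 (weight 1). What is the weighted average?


Weighted sum:
4 x 60 + 1 x 87 = 327
Total weight:
4 + 1 = 5
Weighted average:
327 / 5 = 65.4

65.4


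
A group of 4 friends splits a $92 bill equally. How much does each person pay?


Total bill: $92
Number of people: 4
Each pays: $92 / 4 = $23

$23


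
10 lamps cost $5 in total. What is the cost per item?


Total cost: $5
Number of items: 10
Unit price: $5 / 10 = $0.50

$0.50


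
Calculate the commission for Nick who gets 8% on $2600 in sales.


Convert rate to decimal:
8% = 0.08
Multiply by sales:
$2600 x 0.08 = $208

$208


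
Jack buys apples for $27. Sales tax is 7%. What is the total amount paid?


Calculate the tax:
7% of $27 = $1.89
Add tax to price:
$27 + $1.89 = $28.89

$28.89


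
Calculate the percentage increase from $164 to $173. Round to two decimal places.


Find the absolute change:
|173 - 164| = 9
Divide by original and multiply by 100:
9 / 164 x 100 = 5.4878...% ≈ 5.49%

5.49%


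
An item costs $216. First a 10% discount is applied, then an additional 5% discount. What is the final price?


First discount:
10% of $216 = $21.60
Price after first discount:
$216 - $21.60 = $194.40
Second discount:
5% of $194.40 = $9.72
Final price:
$194.40 - $9.72 = $184.68

$184.68


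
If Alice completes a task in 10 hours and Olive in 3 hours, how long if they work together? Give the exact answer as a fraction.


Alice's rate: 1/10 of the job per hour
Olive's rate: 1/3 of the job per hour
Combined rate: 1/10 + 1/3 = 13/30 per hour
Time = 1 / (13/30) = 30/13 hours (≈ 2.31 hours)

30/13 hours


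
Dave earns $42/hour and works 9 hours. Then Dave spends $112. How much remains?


Calculate earnings:
9 x $42 = $378
Subtract spending:
$378 - $112 = $266

$266


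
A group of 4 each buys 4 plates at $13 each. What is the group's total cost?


Cost per person:
4 x $13 = $52
Group total:
4 x $52 = $208

$208


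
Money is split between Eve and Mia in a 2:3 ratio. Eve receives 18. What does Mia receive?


Find the multiplier:
18 / 2 = 9
Apply to Mia's share:
3 x 9 = 27

27


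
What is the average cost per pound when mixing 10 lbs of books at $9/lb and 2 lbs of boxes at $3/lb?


Cost of books:
10 x $9 = $90
Cost of boxes:
2 x $3 = $6
Total cost: $90 + $6 = $96
Total weight: 12 lbs
Average: $96 / 12 = $8/lb

$8/lb


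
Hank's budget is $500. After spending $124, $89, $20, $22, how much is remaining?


Add up expenses:
$124 + $89 + $20 + $22 = $255
Subtract from budget:
$500 - $255 = $245

$245


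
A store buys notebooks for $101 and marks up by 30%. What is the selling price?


Calculate the markup amount:
30% of $101 = $30.30
Add to cost:
$101 + $30.30 = $131.30

$131.30


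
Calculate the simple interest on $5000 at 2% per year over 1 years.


Use the formula I = P x R x T / 100
P x R x T = 5000 x 2 x 1 = 10000
I = 10000 / 100 = $100

$100


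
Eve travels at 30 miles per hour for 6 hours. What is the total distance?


Use the formula: distance = speed x time
Speed = 30 mph, Time = 6 hours
30 x 6 = 180 miles

180 miles


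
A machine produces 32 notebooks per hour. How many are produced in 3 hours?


Production rate: 32 notebooks per hour
Time: 3 hours
Total: 32 x 3 = 96 notebooks

96 notebooks


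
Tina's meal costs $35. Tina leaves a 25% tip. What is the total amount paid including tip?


Calculate the tip:
25% of $35 = $8.75
Add tip to meal cost:
$35 + $8.75 = $43.75

$43.75


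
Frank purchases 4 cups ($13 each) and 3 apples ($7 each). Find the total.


Cost of cups:
4 x $13 = $52
Cost of apples:
3 x $7 = $21
Add both:
$52 + $21 = $73

$73


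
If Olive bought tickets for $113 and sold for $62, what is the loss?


Selling price = $62
Cost price = $113
Loss = cost price - selling price:
Loss = $113 - $62 = $51

$51


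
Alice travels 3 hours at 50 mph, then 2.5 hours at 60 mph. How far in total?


Leg 1 distance:
50 x 3 = 150 miles
Leg 2 distance:
60 x 2.5 = 150 miles
Total distance:
150 + 150 = 300 miles

300 miles


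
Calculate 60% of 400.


Convert percentage to decimal:
60% = 0.6
Multiply:
400 x 0.6 = 240

240


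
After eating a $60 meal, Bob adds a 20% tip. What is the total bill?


Calculate the tip:
20% of $60 = $12
Add tip to meal cost:
$60 + $12 = $72

$72


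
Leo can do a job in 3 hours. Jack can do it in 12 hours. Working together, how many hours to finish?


Leo's rate: 1/3 of the job per hour
Jack's rate: 1/12 of the job per hour
Combined rate: 1/3 + 1/12 = 5/12 per hour
Time = 1 / (5/12) = 12/5 = 2.4 hours

2.4 hours


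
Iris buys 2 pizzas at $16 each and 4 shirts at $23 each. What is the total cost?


Cost of pizzas:
2 x $16 = $32
Cost of shirts:
4 x $23 = $92
Add both:
$32 + $92 = $124

$124


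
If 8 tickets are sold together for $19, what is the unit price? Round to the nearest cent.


Total cost: $19
Number of items: 8
Unit price: $19 / 8 = $2.375 ≈ $2.38

$2.38


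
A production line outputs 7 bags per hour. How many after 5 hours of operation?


Production rate: 7 bags per hour
Time: 5 hours
Total: 7 x 5 = 35 bags

35 bags


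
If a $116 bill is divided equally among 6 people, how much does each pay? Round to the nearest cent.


Total bill: $116
Number of people: 6
Each pays: $116 / 6 = $19.3333... ≈ $19.33

$19.33


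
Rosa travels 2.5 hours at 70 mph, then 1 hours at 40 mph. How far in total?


Leg 1 distance:
70 x 2.5 = 175 miles
Leg 2 distance:
40 x 1 = 40 miles
Total distance:
175 + 40 = 215 miles

215 miles


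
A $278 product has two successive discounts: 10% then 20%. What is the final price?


First discount:
10% of $278 = $27.80
Price after first discount:
$278 - $27.80 = $250.20
Second discount:
20% of $250.20 = $50.04
Final price:
$250.20 - $50.04 = $200.16

$200.16


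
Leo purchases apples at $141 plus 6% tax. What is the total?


Calculate the tax:
6% of $141 = $8.46
Add tax to price:
$141 + $8.46 = $149.46

$149.46


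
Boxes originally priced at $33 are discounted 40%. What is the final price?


Calculate the discount amount:
40% of $33 = $13.20
Subtract from original:
$33 - $13.20 = $19.80

$19.80


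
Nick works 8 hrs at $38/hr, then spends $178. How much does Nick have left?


Calculate earnings:
8 x $38 = $304
Subtract spending:
$304 - $178 = $126

$126


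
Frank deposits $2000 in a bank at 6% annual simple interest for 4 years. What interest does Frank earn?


Use the formula I = P x R x T / 100
P x R x T = 2000 x 6 x 4 = 48000
I = 48000 / 100 = $480

$480


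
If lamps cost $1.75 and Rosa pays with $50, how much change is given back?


Start with the amount paid:
$50
Subtract the price:
$50 - $1.75 = $48.25

$48.25


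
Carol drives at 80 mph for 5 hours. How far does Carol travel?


Use the formula: distance = speed x time
Speed = 80 mph, Time = 5 hours
80 x 5 = 400 miles

400 miles


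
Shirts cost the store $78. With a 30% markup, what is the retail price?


Calculate the markup amount:
30% of $78 = $23.40
Add to cost:
$78 + $23.40 = $101.40

$101.40


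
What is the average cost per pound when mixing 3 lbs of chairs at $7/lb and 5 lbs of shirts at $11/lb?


Cost of chairs:
3 x $7 = $21
Cost of shirts:
5 x $11 = $55
Total cost: $21 + $55 = $76
Total weight: 8 lbs
Average: $76 / 8 = $9.50/lb

$9.50/lb


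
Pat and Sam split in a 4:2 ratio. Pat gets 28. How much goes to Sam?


Find the multiplier:
28 / 4 = 7
Apply to Sam's share:
2 x 7 = 14

14


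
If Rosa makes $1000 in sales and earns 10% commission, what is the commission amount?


Convert rate to decimal:
10% = 0.1
Multiply by sales:
$1000 x 0.1 = $100

$100


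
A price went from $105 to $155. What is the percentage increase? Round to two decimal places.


Find the absolute change:
|155 - 105| = 50
Divide by original and multiply by 100:
50 / 105 x 100 = 47.6190...% ≈ 47.62%

47.62%


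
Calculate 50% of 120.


Convert percentage to decimal:
50% = 0.5
Multiply:
120 x 0.5 = 60

60


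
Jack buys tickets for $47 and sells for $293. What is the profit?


Selling price = $293
Cost price = $47
Profit = selling price - cost price:
Profit = $293 - $47 = $246

$246


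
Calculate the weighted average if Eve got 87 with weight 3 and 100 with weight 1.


Weighted sum:
3 x 87 + 1 x 100 = 361
Total weight:
3 + 1 = 4
Weighted average:
361 / 4 = 90.25

90.25


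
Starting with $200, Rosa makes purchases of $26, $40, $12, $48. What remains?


Add up expenses:
$26 + $40 + $12 + $48 = $126
Subtract from budget:
$200 - $126 = $74

$74


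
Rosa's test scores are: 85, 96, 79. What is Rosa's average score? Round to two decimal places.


Add the scores:
85 + 96 + 79 = 260
Divide by the number of tests:
260 / 3 = 86.6666... ≈ 86.67

86.67


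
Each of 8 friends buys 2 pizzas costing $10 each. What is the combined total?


Cost per person:
2 x $10 = $20
Group total:
8 x $20 = $160

$160


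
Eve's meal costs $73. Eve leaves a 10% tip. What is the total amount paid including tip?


Calculate the tip:
10% of $73 = $7.30
Add tip to meal cost:
$73 + $7.30 = $80.30

$80.30


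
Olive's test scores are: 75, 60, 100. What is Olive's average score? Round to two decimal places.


Add the scores:
75 + 60 + 100 = 235
Divide by the number of tests:
235 / 3 = 78.3333... ≈ 78.33

78.33


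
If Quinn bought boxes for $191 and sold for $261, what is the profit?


Selling price = $261
Cost price = $191
Profit = selling price - cost price:
Profit = $261 - $191 = $70

$70


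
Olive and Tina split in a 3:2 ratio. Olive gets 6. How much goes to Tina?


Find the multiplier:
6 / 3 = 2
Apply to Tina's share:
2 x 2 = 4

4


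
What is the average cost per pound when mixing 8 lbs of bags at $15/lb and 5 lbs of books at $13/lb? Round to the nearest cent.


Cost of bags:
8 x $15 = $120
Cost of books:
5 x $13 = $65
Total cost: $120 + $65 = $185
Total weight: 13 lbs
Average: $185 / 13 = $14.2307... ≈ $14.23/lb

$14.23/lb


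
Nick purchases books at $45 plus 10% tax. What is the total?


Calculate the tax:
10% of $45 = $4.50
Add tax to price:
$45 + $4.50 = $49.50

$49.50
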